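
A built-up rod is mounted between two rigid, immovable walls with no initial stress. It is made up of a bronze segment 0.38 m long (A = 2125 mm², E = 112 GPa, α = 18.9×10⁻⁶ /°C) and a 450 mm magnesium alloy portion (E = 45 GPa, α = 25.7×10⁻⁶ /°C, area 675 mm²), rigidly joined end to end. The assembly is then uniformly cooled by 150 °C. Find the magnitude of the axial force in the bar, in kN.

Free thermal contraction of the whole bar: Σ αᵢΔT Lᵢ = 18.9×10⁻⁶×150×380 + 25.7×10⁻⁶×150×450 = 2.812 mm.
Since the ends are fixed, an axial force P builds up, equal in every segment, with P · Σ Lᵢ/(AᵢEᵢ) = δ_free.
Σ Lᵢ/(AᵢEᵢ) = 380/(2125×112×10³) + 450/(675×45×10³) = 1.641×10⁻⁵ mm/N.
Hence P = δ_free / Σ(L/AE) = 2.812/1.641×10⁻⁵ = 171.3 kN (tensile).

P ≈ 171 kN (tensile)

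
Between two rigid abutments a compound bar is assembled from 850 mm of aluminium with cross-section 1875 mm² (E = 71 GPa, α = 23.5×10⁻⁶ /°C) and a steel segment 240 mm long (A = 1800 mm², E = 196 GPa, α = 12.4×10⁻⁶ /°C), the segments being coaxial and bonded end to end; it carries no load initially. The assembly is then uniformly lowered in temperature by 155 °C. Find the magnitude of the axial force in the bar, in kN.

If the supports were absent, the total length change would be Σ αᵢΔT Lᵢ = 23.5×10⁻⁶×155×850 + 12.4×10⁻⁶×155×240 = 3.557 mm.
The rigid supports impose zero overall length change; the single axial force P common to all segments must satisfy P Σ Lᵢ/(AᵢEᵢ) = δ_free.
Σ Lᵢ/(AᵢEᵢ) = 850/(1875×71×10³) + 240/(1800×196×10³) = 7.065×10⁻⁶ mm/N.
P = 3.557 / 7.065×10⁻⁶ = 503500 N = 503.5 kN, tensile.

P ≈ 504 kN (tensile)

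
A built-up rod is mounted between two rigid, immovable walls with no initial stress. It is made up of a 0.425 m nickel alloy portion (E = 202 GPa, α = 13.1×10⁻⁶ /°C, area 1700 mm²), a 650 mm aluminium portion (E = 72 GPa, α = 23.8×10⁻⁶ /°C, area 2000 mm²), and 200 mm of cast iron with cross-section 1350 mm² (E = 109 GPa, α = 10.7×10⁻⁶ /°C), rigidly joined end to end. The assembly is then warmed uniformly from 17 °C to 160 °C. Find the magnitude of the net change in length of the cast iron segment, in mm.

Free thermal expansion of the whole bar: Σ αᵢΔT Lᵢ = 13.1×10⁻⁶×143×425 + 23.8×10⁻⁶×143×650 + 10.7×10⁻⁶×143×200 = 3.314 mm.
The walls prevent any net length change, so an axial force P (same in every segment) develops. Compatibility: P · Σ Lᵢ/(AᵢEᵢ) = δ_free.
The series flexibility is Σ Lᵢ/(AᵢEᵢ) = 425/(1700×202×10³) + 650/(2000×72×10³) + 200/(1350×109×10³) = 7.111×10⁻⁶ mm/N.
So P = 3.314 / 7.111×10⁻⁶ = 466.1 kN, compressive.
For the cast iron segment, free thermal change = 10.7×10⁻⁶×143×200 = 0.306 mm and elastic change from P = 466100×200/(1350×109×10³) = 0.6335 mm; these oppose, so the net change is 0.328 mm (segment shortens).

|ΔL| ≈ 0.328 mm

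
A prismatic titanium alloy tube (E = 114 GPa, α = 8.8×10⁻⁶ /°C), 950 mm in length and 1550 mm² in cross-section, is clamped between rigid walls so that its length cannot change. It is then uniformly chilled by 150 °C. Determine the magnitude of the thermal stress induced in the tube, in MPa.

σ ≈ 150 MPa (tensile)

The supports are rigid, so the total axial strain is zero. The restrained thermal strain is ε = αΔT = 8.8×10⁻⁶ × 150 = 1320×10⁻⁶.
The stress required to suppress this strain is σ = Eε = 114×10³ × 1320×10⁻⁶ = 150.5 MPa, tensile since the tube is trying to contract.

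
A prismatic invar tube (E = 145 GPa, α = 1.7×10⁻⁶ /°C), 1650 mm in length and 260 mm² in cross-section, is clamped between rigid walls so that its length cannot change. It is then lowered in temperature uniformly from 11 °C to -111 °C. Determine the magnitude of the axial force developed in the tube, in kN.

P ≈ 7.82 kN (tensile)

The ends cannot move, so σ = EαΔT = 145×10³ × 1.7×10⁻⁶ × 122 = 30.07 MPa.
P = AEαΔT = 260 × 145×10³ × 1.7×10⁻⁶ × 122 = 7.819 kN (tensile).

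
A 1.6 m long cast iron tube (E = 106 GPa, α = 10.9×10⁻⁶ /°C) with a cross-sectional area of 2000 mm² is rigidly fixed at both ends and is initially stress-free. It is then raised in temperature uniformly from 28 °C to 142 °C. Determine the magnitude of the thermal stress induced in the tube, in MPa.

σ ≈ 132 MPa (compressive)

With length fixed, the mechanical strain must cancel the thermal strain αΔT = 10.9×10⁻⁶ × 114 = 1242.6×10⁻⁶.
The stress required to suppress this strain is σ = Eε = 106×10³ × 1242.6×10⁻⁶ = 131.7 MPa, compressive since the tube is trying to expand.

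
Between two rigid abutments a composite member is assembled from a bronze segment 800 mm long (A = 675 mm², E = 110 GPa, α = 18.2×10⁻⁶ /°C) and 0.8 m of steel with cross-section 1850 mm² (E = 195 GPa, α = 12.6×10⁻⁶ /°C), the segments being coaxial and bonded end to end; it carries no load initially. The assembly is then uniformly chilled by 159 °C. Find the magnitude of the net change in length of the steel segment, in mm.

With the walls removed the bar would change length by δ_free = Σ αᵢΔT Lᵢ = 18.2×10⁻⁶×159×800 + 12.6×10⁻⁶×159×800 = 3.918 mm.
The rigid supports impose zero overall length change; the single axial force P common to all segments must satisfy P Σ Lᵢ/(AᵢEᵢ) = δ_free.
The series flexibility is Σ Lᵢ/(AᵢEᵢ) = 800/(675×110×10³) + 800/(1850×195×10³) = 1.299×10⁻⁵ mm/N.
So P = 3.918 / 1.299×10⁻⁵ = 301.6 kN, tensile.
For the steel segment, free thermal change = 12.6×10⁻⁶×159×800 = 1.603 mm and elastic change from P = 301600×800/(1850×195×10³) = 0.6687 mm; these oppose, so the net change is 0.934 mm (segment shortens).

|ΔL| ≈ 0.934 mm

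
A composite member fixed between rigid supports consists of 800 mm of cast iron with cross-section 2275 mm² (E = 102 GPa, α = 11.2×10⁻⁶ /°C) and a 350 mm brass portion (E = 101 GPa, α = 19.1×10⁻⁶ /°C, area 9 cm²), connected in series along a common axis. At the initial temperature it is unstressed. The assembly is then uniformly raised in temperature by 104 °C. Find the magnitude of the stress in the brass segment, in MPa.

Free thermal expansion of the whole bar: Σ αᵢΔT Lᵢ = 11.2×10⁻⁶×104×800 + 19.1×10⁻⁶×104×350 = 1.627 mm.
The walls prevent any net length change, so an axial force P (same in every segment) develops. Compatibility: P · Σ Lᵢ/(AᵢEᵢ) = δ_free.
Σ Lᵢ/(AᵢEᵢ) = 800/(2275×102×10³) + 350/(900×101×10³) = 7.298×10⁻⁶ mm/N.
So P = 1.627 / 7.298×10⁻⁶ = 223 kN, compressive.
σ_{brass} = P / A = 223000 / 900 = 247.7 MPa.

σ ≈ 248 MPa (compressive)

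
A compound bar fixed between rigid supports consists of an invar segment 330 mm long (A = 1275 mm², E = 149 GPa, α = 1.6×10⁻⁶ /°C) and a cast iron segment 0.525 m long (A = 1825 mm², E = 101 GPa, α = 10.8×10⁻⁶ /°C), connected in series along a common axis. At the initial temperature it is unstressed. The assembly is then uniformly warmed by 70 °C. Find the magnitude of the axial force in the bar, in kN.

P ≈ 94.6 kN (compressive)

With the walls removed the bar would change length by δ_free = Σ αᵢΔT Lᵢ = 1.6×10⁻⁶×70×330 + 10.8×10⁻⁶×70×525 = 0.4339 mm.
Since the ends are fixed, an axial force P builds up, equal in every segment, with P · Σ Lᵢ/(AᵢEᵢ) = δ_free.
Σ Lᵢ/(AᵢEᵢ) = 330/(1275×149×10³) + 525/(1825×101×10³) = 4.585×10⁻⁶ mm/N.
Hence P = δ_free / Σ(L/AE) = 0.4339/4.585×10⁻⁶ = 94.62 kN (compressive).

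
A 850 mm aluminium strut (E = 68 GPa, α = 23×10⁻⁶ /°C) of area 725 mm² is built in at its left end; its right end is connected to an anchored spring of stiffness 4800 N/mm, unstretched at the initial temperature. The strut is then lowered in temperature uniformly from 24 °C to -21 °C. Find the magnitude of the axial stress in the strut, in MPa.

σ ≈ 5.38 MPa (tensile)

Free thermal contraction: δ_free = αΔT L = 23×10⁻⁶ × 45 × 850 = 0.8797 mm.
Let P be the tensile force in the spring. The strut extends elastically by PL/(AE) and the spring stretches by P/k; together these equal δ_free.
P [ L/(AE) + 1/k ] = δ_free → P [ 850/(725×68×10³) + 1/(4800) ] = 0.8797.
P = 0.8797 / 0.0002256 = 3900 N.
σ = P/A = 3900/725 = 5.379 MPa.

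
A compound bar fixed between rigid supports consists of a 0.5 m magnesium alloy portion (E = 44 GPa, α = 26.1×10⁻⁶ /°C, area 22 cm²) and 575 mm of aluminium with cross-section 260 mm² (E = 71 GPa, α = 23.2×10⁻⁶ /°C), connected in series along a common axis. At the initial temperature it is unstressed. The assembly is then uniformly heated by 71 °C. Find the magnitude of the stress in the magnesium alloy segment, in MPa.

σ ≈ 23.5 MPa (compressive)

Free thermal expansion of the whole bar: Σ αᵢΔT Lᵢ = 26.1×10⁻⁶×71×500 + 23.2×10⁻⁶×71×575 = 1.874 mm.
The rigid supports impose zero overall length change; the single axial force P common to all segments must satisfy P Σ Lᵢ/(AᵢEᵢ) = δ_free.
Σ Lᵢ/(AᵢEᵢ) = 500/(2200×44×10³) + 575/(260×71×10³) = 3.631×10⁻⁵ mm/N.
So P = 1.874 / 3.631×10⁻⁵ = 51.6 kN, compressive.
σ_{magnesium alloy} = P / A = 51600 / 2200 = 23.45 MPa.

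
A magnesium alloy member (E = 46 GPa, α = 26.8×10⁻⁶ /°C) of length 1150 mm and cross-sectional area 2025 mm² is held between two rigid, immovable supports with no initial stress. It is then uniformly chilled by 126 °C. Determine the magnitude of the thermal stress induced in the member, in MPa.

σ ≈ 155 MPa (tensile)

With length fixed, the mechanical strain must cancel the thermal strain αΔT = 26.8×10⁻⁶ × 126 = 3376.8×10⁻⁶.
Hence σ = E·αΔT = 46×10³ × 3376.8×10⁻⁶ = 155.3 MPa, tensile.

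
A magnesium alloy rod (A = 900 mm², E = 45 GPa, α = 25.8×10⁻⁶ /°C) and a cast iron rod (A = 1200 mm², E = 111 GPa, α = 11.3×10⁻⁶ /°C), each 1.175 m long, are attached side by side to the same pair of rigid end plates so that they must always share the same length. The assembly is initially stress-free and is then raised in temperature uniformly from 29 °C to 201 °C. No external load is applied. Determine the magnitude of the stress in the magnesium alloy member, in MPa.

Equilibrium of a rigid end plate with no external load gives equal and opposite internal forces ±P in the two members. Since α_{magnesium alloy} > α_{cast iron}, heating drives the magnesium alloy into compression and the cast iron into tension.
Compatibility of the two members (thermal + elastic change equal): (α₁ − α₂)ΔT = P·[1/(A₁E₁) + 1/(A₂E₂)].
|α₁ − α₂|·ΔT = 14.5×10⁻⁶ × 172 = 0.002494.
1/(A₁E₁) + 1/(A₂E₂) = 1/(900×45×10³) + 1/(1200×111×10³) = 3.22×10⁻⁸ N⁻¹.
P = 0.002494 / 3.22×10⁻⁸ = 77460 N = 77.46 kN.
σ_{magnesium alloy} = P/A₁ = 77460/900 = 86.06 MPa, compressive.

σ ≈ 86.1 MPa (compressive)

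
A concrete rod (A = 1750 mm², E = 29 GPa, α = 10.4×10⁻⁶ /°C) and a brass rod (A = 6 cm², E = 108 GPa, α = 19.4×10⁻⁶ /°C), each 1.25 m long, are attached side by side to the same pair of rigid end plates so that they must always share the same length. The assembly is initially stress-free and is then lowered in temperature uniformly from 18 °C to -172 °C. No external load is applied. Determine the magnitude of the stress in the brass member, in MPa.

σ ≈ 81.1 MPa (tensile)

Equilibrium of a rigid end plate with no external load gives equal and opposite internal forces ±P in the two members. Since α_{brass} > α_{concrete}, cooling drives the brass into tension and the concrete into compression.
Compatibility of the two members (thermal + elastic change equal): (α₁ − α₂)ΔT = P·[1/(A₁E₁) + 1/(A₂E₂)].
|α₁ − α₂|·ΔT = 9×10⁻⁶ × 190 = 0.00171.
1/(A₁E₁) + 1/(A₂E₂) = 1/(1750×29×10³) + 1/(600×108×10³) = 3.514×10⁻⁸ N⁻¹.
So P = 0.00171 / 3.514×10⁻⁸ = 48.67 kN.
σ_{brass} = P/A₂ = 48670/600 = 81.11 MPa, tensile.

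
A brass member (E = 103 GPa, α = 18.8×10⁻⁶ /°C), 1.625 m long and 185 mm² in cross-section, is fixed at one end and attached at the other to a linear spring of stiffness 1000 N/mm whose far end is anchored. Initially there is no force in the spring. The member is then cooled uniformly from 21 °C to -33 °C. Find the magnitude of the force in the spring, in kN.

P ≈ 1.52 kN

Free thermal contraction: δ_free = αΔT L = 18.8×10⁻⁶ × 54 × 1625 = 1.65 mm.
With a force P in the spring, the elastic change of the member is PL/(AE) and that of the spring is P/k; compatibility requires their sum to equal δ_free.
P [ L/(AE) + 1/k ] = δ_free → P [ 1625/(185×103×10³) + 1/(1000) ] = 1.65.
P = 1.65 / 0.001085 = 1520 N.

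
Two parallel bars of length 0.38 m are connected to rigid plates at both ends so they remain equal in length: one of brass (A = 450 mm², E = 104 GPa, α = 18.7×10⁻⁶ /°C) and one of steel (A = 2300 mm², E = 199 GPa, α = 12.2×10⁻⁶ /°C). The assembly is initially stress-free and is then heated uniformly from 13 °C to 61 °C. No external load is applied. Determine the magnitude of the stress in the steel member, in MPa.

Both members must finish at the same length. With the larger α, the brass tends to over-expand; the plates restrain it, putting the brass in compression and the steel in tension. With no external load the two internal forces are equal and opposite, magnitude P.
Compatibility of the two members (thermal + elastic change equal): (α₁ − α₂)ΔT = P·[1/(A₁E₁) + 1/(A₂E₂)].
|α₁ − α₂|·ΔT = 6.5×10⁻⁶ × 48 = 0.000312.
1/(A₁E₁) + 1/(A₂E₂) = 1/(450×104×10³) + 1/(2300×199×10³) = 2.355×10⁻⁸ N⁻¹.
So P = 0.000312 / 2.355×10⁻⁸ = 13.25 kN.
σ_{steel} = P/A₂ = 13250/2300 = 5.76 MPa, tensile.

σ ≈ 5.76 MPa (tensile)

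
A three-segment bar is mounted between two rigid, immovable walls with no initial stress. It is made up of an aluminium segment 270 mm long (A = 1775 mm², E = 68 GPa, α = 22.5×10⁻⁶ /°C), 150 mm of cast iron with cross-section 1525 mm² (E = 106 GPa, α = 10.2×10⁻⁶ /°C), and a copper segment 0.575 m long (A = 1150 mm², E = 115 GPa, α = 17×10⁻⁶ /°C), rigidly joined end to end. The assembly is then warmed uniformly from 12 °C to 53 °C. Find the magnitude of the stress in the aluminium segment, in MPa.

σ ≈ 53.4 MPa (compressive)

With the walls removed the bar would change length by δ_free = Σ αᵢΔT Lᵢ = 22.5×10⁻⁶×41×270 + 10.2×10⁻⁶×41×150 + 17×10⁻⁶×41×575 = 0.7126 mm.
Since the ends are fixed, an axial force P builds up, equal in every segment, with P · Σ Lᵢ/(AᵢEᵢ) = δ_free.
The series flexibility is Σ Lᵢ/(AᵢEᵢ) = 270/(1775×68×10³) + 150/(1525×106×10³) + 575/(1150×115×10³) = 7.513×10⁻⁶ mm/N.
So P = 0.7126 / 7.513×10⁻⁶ = 94.85 kN, compressive.
σ_{aluminium} = P / A = 94850 / 1775 = 53.44 MPa.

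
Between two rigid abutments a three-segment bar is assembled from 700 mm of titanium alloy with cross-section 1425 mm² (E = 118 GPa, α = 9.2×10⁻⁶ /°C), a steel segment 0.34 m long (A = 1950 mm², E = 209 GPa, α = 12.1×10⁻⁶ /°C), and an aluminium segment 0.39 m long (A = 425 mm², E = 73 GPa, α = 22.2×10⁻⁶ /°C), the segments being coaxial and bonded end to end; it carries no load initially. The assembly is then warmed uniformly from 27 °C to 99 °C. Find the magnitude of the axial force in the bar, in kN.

With the walls removed the bar would change length by δ_free = Σ αᵢΔT Lᵢ = 9.2×10⁻⁶×72×700 + 12.1×10⁻⁶×72×340 + 22.2×10⁻⁶×72×390 = 1.383 mm.
The walls prevent any net length change, so an axial force P (same in every segment) develops. Compatibility: P · Σ Lᵢ/(AᵢEᵢ) = δ_free.
Σ Lᵢ/(AᵢEᵢ) = 700/(1425×118×10³) + 340/(1950×209×10³) + 390/(425×73×10³) = 1.757×10⁻⁵ mm/N.
Hence P = δ_free / Σ(L/AE) = 1.383/1.757×10⁻⁵ = 78.74 kN (compressive).

P ≈ 78.7 kN (compressive)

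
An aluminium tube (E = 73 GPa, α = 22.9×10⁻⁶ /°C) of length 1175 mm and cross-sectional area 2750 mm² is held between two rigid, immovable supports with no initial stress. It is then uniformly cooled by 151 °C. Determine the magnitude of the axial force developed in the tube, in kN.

Full restraint means ε = 0, so the stress is σ = EαΔT = 73×10³ × 22.9×10⁻⁶ × 151 = 252.4 MPa.
Then P = σA = 252.4 × 2750 mm² = 694.2 kN, tensile.

P ≈ 694 kN (tensile)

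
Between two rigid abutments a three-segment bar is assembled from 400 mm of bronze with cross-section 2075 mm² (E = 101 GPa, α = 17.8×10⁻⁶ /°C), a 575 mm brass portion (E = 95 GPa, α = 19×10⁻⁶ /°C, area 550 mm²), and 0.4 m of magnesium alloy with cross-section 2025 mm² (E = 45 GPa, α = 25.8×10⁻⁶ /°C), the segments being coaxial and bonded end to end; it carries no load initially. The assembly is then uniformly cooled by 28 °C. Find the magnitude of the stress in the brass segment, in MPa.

σ ≈ 83.5 MPa (tensile)

Free thermal contraction of the whole bar: Σ αᵢΔT Lᵢ = 17.8×10⁻⁶×28×400 + 19×10⁻⁶×28×575 + 25.8×10⁻⁶×28×400 = 0.7942 mm.
The walls prevent any net length change, so an axial force P (same in every segment) develops. Compatibility: P · Σ Lᵢ/(AᵢEᵢ) = δ_free.
The series flexibility is Σ Lᵢ/(AᵢEᵢ) = 400/(2075×101×10³) + 575/(550×95×10³) + 400/(2025×45×10³) = 1.73×10⁻⁵ mm/N.
Hence P = δ_free / Σ(L/AE) = 0.7942/1.73×10⁻⁵ = 45.9 kN (tensile).
σ_{brass} = P / A = 45900 / 550 = 83.46 MPa.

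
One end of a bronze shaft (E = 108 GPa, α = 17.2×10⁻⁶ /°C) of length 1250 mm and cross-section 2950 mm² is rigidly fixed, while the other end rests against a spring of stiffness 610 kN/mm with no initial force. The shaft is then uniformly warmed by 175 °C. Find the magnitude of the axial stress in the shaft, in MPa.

σ ≈ 229 MPa (compressive)

The unrestrained thermal change is αΔT L = 17.2×10⁻⁶ × 175 × 1250 = 3.762 mm.
Let P be the compressive force at the spring. The shaft shortens elastically by PL/(AE) and the spring compresses by P/k; together these equal δ_free.
So P = δ_free / [L/(AE) + 1/k] = 3.762 / [ 1250/(2950×108×10³) + 1/(610×10³) ].
P = 3.762 / 5.563×10⁻⁶ = 676400 N.
σ = P/A = 676400/2950 = 229.3 MPa.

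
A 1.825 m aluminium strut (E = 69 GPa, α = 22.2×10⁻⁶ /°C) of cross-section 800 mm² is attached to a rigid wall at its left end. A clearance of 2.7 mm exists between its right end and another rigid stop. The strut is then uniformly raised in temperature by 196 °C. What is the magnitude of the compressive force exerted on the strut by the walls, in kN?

P ≈ 159 kN

If the wall were absent the strut would grow by αΔT L = 22.2×10⁻⁶ × 196 × 1825 = 7.941 mm.
The gap closes (δ_free > 2.7 mm) and the wall then resists a further 7.941 − 2.7 = 5.241 mm of expansion.
So σ = E(δ_free − g)/L = 69×10³ × 5.241/1825 = 198.2 MPa.
P = σA = 198.2 × 800 = 158.5 kN.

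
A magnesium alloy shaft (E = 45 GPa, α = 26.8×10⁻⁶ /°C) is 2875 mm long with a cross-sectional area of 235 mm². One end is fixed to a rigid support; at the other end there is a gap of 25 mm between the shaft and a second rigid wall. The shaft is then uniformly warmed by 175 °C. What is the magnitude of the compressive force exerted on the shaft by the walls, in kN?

P ≈ 0 kN

If the wall were absent the shaft would grow by αΔT L = 26.8×10⁻⁶ × 175 × 2875 = 13.48 mm.
This is smaller than the 25 mm clearance, so the shaft expands freely without reaching the stop — the stress is zero.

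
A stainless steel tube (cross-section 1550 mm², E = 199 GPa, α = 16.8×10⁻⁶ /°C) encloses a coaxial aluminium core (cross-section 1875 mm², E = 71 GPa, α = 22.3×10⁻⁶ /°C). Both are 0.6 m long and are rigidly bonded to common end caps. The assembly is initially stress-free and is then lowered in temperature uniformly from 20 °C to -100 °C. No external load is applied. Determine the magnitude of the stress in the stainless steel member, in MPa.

σ ≈ 39.6 MPa (compressive)

Both members must finish at the same length. With the larger α, the aluminium tends to over-contract; the plates restrain it, putting the aluminium in tension and the stainless steel in compression. With no external load the two internal forces are equal and opposite, magnitude P.
Equating the net (thermal + elastic) strains gives |α₁ − α₂|·ΔT = P·[1/(A₁E₁) + 1/(A₂E₂)].
|α₁ − α₂|·ΔT = 5.5×10⁻⁶ × 120 = 0.00066.
1/(A₁E₁) + 1/(A₂E₂) = 1/(1550×199×10³) + 1/(1875×71×10³) = 1.075×10⁻⁸ N⁻¹.
P = 0.00066 / 1.075×10⁻⁸ = 61370 N = 61.37 kN.
σ_{stainless steel} = P/A₁ = 61370/1550 = 39.6 MPa, compressive.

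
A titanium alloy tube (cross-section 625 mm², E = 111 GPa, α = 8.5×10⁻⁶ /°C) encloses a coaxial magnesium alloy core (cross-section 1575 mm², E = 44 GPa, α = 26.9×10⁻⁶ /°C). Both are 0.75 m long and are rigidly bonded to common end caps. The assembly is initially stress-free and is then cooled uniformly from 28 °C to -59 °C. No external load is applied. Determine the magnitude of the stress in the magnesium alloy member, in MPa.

σ ≈ 35.2 MPa (tensile)

Equilibrium of a rigid end plate with no external load gives equal and opposite internal forces ±P in the two members. Since α_{magnesium alloy} > α_{titanium alloy}, cooling drives the magnesium alloy into tension and the titanium alloy into compression.
Equating the net (thermal + elastic) strains gives |α₁ − α₂|·ΔT = P·[1/(A₁E₁) + 1/(A₂E₂)].
|α₁ − α₂|·ΔT = 18.4×10⁻⁶ × 87 = 0.001601.
1/(A₁E₁) + 1/(A₂E₂) = 1/(625×111×10³) + 1/(1575×44×10³) = 2.884×10⁻⁸ N⁻¹.
P = 0.001601 / 2.884×10⁻⁸ = 55500 N = 55.5 kN.
σ_{magnesium alloy} = P/A₂ = 55500/1575 = 35.24 MPa, tensile.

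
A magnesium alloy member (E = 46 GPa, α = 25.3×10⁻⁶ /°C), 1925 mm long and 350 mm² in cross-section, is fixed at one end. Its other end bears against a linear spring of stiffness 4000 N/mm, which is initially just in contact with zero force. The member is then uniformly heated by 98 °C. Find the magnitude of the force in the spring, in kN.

If the spring were absent the member would lengthen by αΔT L = 25.3×10⁻⁶ × 98 × 1925 = 4.773 mm.
With a force P in the spring, the elastic change of the member is PL/(AE) and that of the spring is P/k; compatibility requires their sum to equal δ_free.
P [ L/(AE) + 1/k ] = δ_free → P [ 1925/(350×46×10³) + 1/(4000) ] = 4.773.
P = 4.773 / 0.0003696 = 12910 N.

P ≈ 12.9 kN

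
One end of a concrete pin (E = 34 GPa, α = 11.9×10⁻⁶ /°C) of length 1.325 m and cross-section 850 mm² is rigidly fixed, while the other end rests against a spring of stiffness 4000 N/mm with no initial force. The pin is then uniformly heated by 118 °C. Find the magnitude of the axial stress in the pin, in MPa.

Free thermal expansion: δ_free = αΔT L = 11.9×10⁻⁶ × 118 × 1325 = 1.861 mm.
With a force P in the spring, the elastic change of the pin is PL/(AE) and that of the spring is P/k; compatibility requires their sum to equal δ_free.
P [ L/(AE) + 1/k ] = δ_free → P [ 1325/(850×34×10³) + 1/(4000) ] = 1.861.
P = 1.861 / 0.0002958 = 6289 N.
σ = P/A = 6289/850 = 7.399 MPa.

σ ≈ 7.4 MPa (compressive)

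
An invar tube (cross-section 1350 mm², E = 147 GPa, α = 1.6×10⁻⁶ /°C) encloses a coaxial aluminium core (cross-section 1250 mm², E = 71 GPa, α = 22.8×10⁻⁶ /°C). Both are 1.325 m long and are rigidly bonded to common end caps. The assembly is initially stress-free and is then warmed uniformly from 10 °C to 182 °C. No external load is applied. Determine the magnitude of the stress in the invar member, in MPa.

Both members must finish at the same length. With the larger α, the aluminium tends to over-expand; the plates restrain it, putting the aluminium in compression and the invar in tension. With no external load the two internal forces are equal and opposite, magnitude P.
Compatibility of the two members (thermal + elastic change equal): (α₁ − α₂)ΔT = P·[1/(A₁E₁) + 1/(A₂E₂)].
|α₁ − α₂|·ΔT = 21.2×10⁻⁶ × 172 = 0.003646.
1/(A₁E₁) + 1/(A₂E₂) = 1/(1350×147×10³) + 1/(1250×71×10³) = 1.631×10⁻⁸ N⁻¹.
So P = 0.003646 / 1.631×10⁻⁸ = 223.6 kN.
σ_{invar} = P/A₁ = 223600/1350 = 165.6 MPa, tensile.

σ ≈ 166 MPa (tensile)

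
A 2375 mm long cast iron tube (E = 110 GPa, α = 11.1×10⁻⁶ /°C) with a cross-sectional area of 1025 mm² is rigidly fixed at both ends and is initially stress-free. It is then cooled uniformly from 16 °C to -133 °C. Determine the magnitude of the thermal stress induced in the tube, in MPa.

σ ≈ 182 MPa (tensile)

Because both ends are immovable the net strain is zero, and the suppressed thermal strain is αΔT = 11.1×10⁻⁶ × 149 = 1653.9×10⁻⁶.
The stress required to suppress this strain is σ = Eε = 110×10³ × 1653.9×10⁻⁶ = 181.9 MPa, tensile since the tube is trying to contract.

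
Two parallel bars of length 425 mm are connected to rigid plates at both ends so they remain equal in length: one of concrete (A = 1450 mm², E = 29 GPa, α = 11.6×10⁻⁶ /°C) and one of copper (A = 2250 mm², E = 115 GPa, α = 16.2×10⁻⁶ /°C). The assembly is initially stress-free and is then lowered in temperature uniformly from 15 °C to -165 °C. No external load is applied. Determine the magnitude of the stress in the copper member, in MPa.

The copper has the larger α, so on cooling it would change length more than the concrete if both were free. The rigid plates force a common final length, so the copper is put into tension and the concrete into compression, with equal and opposite forces P (no external load).
Equating the net (thermal + elastic) strains gives |α₁ − α₂|·ΔT = P·[1/(A₁E₁) + 1/(A₂E₂)].
|α₁ − α₂|·ΔT = 4.6×10⁻⁶ × 180 = 0.000828.
1/(A₁E₁) + 1/(A₂E₂) = 1/(1450×29×10³) + 1/(2250×115×10³) = 2.765×10⁻⁸ N⁻¹.
So P = 0.000828 / 2.765×10⁻⁸ = 29.95 kN.
σ_{copper} = P/A₂ = 29950/2250 = 13.31 MPa, tensile.

σ ≈ 13.3 MPa (tensile)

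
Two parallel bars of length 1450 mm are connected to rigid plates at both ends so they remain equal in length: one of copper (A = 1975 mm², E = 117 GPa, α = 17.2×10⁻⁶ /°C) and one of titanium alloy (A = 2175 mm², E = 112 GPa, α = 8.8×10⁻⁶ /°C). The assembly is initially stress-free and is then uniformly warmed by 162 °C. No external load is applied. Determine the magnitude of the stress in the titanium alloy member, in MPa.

σ ≈ 74.2 MPa (tensile)

The copper has the larger α, so on heating it would change length more than the titanium alloy if both were free. The rigid plates force a common final length, so the copper is put into compression and the titanium alloy into tension, with equal and opposite forces P (no external load).
Compatibility of the two members (thermal + elastic change equal): (α₁ − α₂)ΔT = P·[1/(A₁E₁) + 1/(A₂E₂)].
|α₁ − α₂|·ΔT = 8.4×10⁻⁶ × 162 = 0.001361.
1/(A₁E₁) + 1/(A₂E₂) = 1/(1975×117×10³) + 1/(2175×112×10³) = 8.433×10⁻⁹ N⁻¹.
So P = 0.001361 / 8.433×10⁻⁹ = 161.4 kN.
σ_{titanium alloy} = P/A₂ = 161400/2175 = 74.19 MPa, tensile.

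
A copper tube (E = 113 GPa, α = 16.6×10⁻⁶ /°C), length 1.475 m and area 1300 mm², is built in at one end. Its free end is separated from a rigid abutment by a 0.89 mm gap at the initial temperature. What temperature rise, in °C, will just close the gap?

ΔT ≈ 36.3 °C

The gap closes when αΔT L = 0.89 mm, since the tube is still unstressed at that instant.
ΔT = 0.89 / (16.6×10⁻⁶ × 1475) = 36.35 °C.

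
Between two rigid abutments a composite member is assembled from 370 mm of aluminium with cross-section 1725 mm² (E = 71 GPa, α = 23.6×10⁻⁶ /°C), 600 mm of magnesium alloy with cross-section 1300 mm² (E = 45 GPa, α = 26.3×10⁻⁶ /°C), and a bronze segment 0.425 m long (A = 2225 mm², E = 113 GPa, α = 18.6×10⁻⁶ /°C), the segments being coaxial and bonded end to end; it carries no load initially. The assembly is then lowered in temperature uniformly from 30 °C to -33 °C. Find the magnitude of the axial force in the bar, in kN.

With the walls removed the bar would change length by δ_free = Σ αᵢΔT Lᵢ = 23.6×10⁻⁶×63×370 + 26.3×10⁻⁶×63×600 + 18.6×10⁻⁶×63×425 = 2.042 mm.
Since the ends are fixed, an axial force P builds up, equal in every segment, with P · Σ Lᵢ/(AᵢEᵢ) = δ_free.
The series flexibility is Σ Lᵢ/(AᵢEᵢ) = 370/(1725×71×10³) + 600/(1300×45×10³) + 425/(2225×113×10³) = 1.497×10⁻⁵ mm/N.
Hence P = δ_free / Σ(L/AE) = 2.042/1.497×10⁻⁵ = 136.4 kN (tensile).

P ≈ 136 kN (tensile)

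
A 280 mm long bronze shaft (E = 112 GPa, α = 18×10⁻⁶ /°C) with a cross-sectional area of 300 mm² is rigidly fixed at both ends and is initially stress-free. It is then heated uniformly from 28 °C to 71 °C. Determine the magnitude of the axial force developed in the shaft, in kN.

The ends cannot move, so σ = EαΔT = 112×10³ × 18×10⁻⁶ × 43 = 86.69 MPa.
Axial force P = σA = 86.69 × 300 = 26010 N = 26.01 kN, compressive.

P ≈ 26 kN (compressive)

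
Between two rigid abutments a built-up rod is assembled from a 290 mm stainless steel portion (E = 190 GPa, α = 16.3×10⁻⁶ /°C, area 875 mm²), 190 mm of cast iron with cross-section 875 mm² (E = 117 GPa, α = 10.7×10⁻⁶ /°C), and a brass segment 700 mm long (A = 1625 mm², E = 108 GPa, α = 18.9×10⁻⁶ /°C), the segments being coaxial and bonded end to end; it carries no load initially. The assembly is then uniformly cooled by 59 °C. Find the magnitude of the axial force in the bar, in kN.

P ≈ 155 kN (tensile)

With the walls removed the bar would change length by δ_free = Σ αᵢΔT Lᵢ = 16.3×10⁻⁶×59×290 + 10.7×10⁻⁶×59×190 + 18.9×10⁻⁶×59×700 = 1.179 mm.
Since the ends are fixed, an axial force P builds up, equal in every segment, with P · Σ Lᵢ/(AᵢEᵢ) = δ_free.
The series flexibility is Σ Lᵢ/(AᵢEᵢ) = 290/(875×190×10³) + 190/(875×117×10³) + 700/(1625×108×10³) = 7.589×10⁻⁶ mm/N.
P = 1.179 / 7.589×10⁻⁶ = 155400 N = 155.4 kN, tensile.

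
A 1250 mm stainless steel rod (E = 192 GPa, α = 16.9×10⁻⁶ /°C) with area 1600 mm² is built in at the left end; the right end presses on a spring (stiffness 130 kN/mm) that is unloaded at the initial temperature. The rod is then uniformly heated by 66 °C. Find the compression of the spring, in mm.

δ ≈ 0.912 mm

Free thermal expansion: δ_free = αΔT L = 16.9×10⁻⁶ × 66 × 1250 = 1.394 mm.
Let P be the compressive force at the spring. The rod shortens elastically by PL/(AE) and the spring compresses by P/k; together these equal δ_free.
So P = δ_free / [L/(AE) + 1/k] = 1.394 / [ 1250/(1600×192×10³) + 1/(130×10³) ].
P = 1.394 / 1.176×10⁻⁵ = 118500 N.
Spring compression = P/k = 118500/(130×10³) = 0.9119 mm.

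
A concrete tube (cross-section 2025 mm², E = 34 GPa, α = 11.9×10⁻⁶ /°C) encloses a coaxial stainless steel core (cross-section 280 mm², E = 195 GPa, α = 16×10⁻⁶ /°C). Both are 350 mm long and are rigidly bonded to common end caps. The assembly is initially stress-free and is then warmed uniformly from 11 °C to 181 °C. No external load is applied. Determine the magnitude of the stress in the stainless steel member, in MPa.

The stainless steel has the larger α, so on heating it would change length more than the concrete if both were free. The rigid plates force a common final length, so the stainless steel is put into compression and the concrete into tension, with equal and opposite forces P (no external load).
Equating the net (thermal + elastic) strains gives |α₁ − α₂|·ΔT = P·[1/(A₁E₁) + 1/(A₂E₂)].
|α₁ − α₂|·ΔT = 4.1×10⁻⁶ × 170 = 0.000697.
1/(A₁E₁) + 1/(A₂E₂) = 1/(2025×34×10³) + 1/(280×195×10³) = 3.284×10⁻⁸ N⁻¹.
So P = 0.000697 / 3.284×10⁻⁸ = 21.22 kN.
σ_{stainless steel} = P/A₂ = 21220/280 = 75.8 MPa, compressive.

σ ≈ 75.8 MPa (compressive)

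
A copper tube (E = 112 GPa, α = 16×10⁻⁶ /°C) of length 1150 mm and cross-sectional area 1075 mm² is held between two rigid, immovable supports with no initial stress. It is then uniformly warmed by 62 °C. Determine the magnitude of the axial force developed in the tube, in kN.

P ≈ 119 kN (compressive)

Full restraint means ε = 0, so the stress is σ = EαΔT = 112×10³ × 16×10⁻⁶ × 62 = 111.1 MPa.
Axial force P = σA = 111.1 × 1075 = 119400 N = 119.4 kN, compressive.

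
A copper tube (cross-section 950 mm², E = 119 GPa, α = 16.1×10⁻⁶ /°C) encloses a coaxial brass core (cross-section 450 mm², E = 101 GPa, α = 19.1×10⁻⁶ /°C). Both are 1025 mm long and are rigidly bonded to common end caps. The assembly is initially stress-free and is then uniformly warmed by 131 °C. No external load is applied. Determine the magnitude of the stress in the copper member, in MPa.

The brass has the larger α, so on heating it would change length more than the copper if both were free. The rigid plates force a common final length, so the brass is put into compression and the copper into tension, with equal and opposite forces P (no external load).
Compatibility of the two members (thermal + elastic change equal): (α₁ − α₂)ΔT = P·[1/(A₁E₁) + 1/(A₂E₂)].
|α₁ − α₂|·ΔT = 3×10⁻⁶ × 131 = 0.000393.
1/(A₁E₁) + 1/(A₂E₂) = 1/(950×119×10³) + 1/(450×101×10³) = 3.085×10⁻⁸ N⁻¹.
P = 0.000393 / 3.085×10⁻⁸ = 12740 N = 12.74 kN.
σ_{copper} = P/A₁ = 12740/950 = 13.41 MPa, tensile.

σ ≈ 13.4 MPa (tensile)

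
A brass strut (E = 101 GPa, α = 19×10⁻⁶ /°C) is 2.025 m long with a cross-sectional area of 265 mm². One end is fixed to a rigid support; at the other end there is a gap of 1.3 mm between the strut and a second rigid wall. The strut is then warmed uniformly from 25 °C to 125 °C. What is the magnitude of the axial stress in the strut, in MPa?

Unrestrained expansion: δ_free = αΔT L = 19×10⁻⁶ × 100 × 2025 = 3.847 mm.
The gap closes (δ_free > 1.3 mm) and the wall then resists a further 3.847 − 1.3 = 2.547 mm of expansion.
Compatibility: PL/(AE) = 2.547 mm, so σ = P/A = E × (2.547/2025) = 127.1 MPa.

σ ≈ 127 MPa (compressive)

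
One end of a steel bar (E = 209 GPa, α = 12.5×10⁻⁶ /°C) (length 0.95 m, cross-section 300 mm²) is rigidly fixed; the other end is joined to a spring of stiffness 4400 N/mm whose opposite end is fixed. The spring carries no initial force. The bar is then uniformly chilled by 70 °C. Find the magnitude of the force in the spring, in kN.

The unrestrained thermal change is αΔT L = 12.5×10⁻⁶ × 70 × 950 = 0.8312 mm.
With a force P in the spring, the elastic change of the bar is PL/(AE) and that of the spring is P/k; compatibility requires their sum to equal δ_free.
P [ L/(AE) + 1/k ] = δ_free → P [ 950/(300×209×10³) + 1/(4400) ] = 0.8312.
P = 0.8312 / 0.0002424 = 3429 N.

P ≈ 3.43 kN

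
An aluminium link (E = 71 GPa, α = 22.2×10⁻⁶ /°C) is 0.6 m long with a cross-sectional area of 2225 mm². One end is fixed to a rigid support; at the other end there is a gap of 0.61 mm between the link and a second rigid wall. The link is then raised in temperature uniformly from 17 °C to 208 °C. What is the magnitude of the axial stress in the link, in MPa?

σ ≈ 229 MPa (compressive)

Unrestrained expansion: δ_free = αΔT L = 22.2×10⁻⁶ × 191 × 600 = 2.544 mm.
After closing the 0.61 mm clearance, 2.544 − 0.61 = 1.934 mm of expansion remains to be suppressed by the wall.
So σ = E(δ_free − g)/L = 71×10³ × 1.934/600 = 228.9 MPa.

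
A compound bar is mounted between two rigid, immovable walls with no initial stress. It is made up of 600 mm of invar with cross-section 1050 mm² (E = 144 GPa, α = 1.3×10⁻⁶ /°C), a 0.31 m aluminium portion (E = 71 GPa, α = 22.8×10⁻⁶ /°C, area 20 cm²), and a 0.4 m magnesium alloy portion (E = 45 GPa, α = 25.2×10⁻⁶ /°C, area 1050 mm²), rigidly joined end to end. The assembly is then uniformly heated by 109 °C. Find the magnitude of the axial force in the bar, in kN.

With the walls removed the bar would change length by δ_free = Σ αᵢΔT Lᵢ = 1.3×10⁻⁶×109×600 + 22.8×10⁻⁶×109×310 + 25.2×10⁻⁶×109×400 = 1.954 mm.
The walls prevent any net length change, so an axial force P (same in every segment) develops. Compatibility: P · Σ Lᵢ/(AᵢEᵢ) = δ_free.
The series flexibility is Σ Lᵢ/(AᵢEᵢ) = 600/(1050×144×10³) + 310/(2000×71×10³) + 400/(1050×45×10³) = 1.462×10⁻⁵ mm/N.
Hence P = δ_free / Σ(L/AE) = 1.954/1.462×10⁻⁵ = 133.7 kN (compressive).

P ≈ 134 kN (compressive)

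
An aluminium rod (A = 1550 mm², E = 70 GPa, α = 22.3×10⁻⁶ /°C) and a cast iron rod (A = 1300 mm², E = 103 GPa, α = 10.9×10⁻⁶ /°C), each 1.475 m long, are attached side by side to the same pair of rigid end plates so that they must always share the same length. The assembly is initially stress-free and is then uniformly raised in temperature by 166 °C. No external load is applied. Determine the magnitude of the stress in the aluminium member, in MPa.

The aluminium has the larger α, so on heating it would change length more than the cast iron if both were free. The rigid plates force a common final length, so the aluminium is put into compression and the cast iron into tension, with equal and opposite forces P (no external load).
Equating the net (thermal + elastic) strains gives |α₁ − α₂|·ΔT = P·[1/(A₁E₁) + 1/(A₂E₂)].
|α₁ − α₂|·ΔT = 11.4×10⁻⁶ × 166 = 0.001892.
1/(A₁E₁) + 1/(A₂E₂) = 1/(1550×70×10³) + 1/(1300×103×10³) = 1.668×10⁻⁸ N⁻¹.
So P = 0.001892 / 1.668×10⁻⁸ = 113.4 kN.
σ_{aluminium} = P/A₁ = 113400/1550 = 73.17 MPa, compressive.

σ ≈ 73.2 MPa (compressive)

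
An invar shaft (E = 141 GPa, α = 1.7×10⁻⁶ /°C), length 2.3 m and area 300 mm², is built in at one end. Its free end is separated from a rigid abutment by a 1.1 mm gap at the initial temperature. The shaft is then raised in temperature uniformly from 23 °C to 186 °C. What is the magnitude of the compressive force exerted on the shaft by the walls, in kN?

P ≈ 0 kN

If the wall were absent the shaft would grow by αΔT L = 1.7×10⁻⁶ × 163 × 2300 = 0.6373 mm.
This is smaller than the 1.1 mm clearance, so the shaft expands freely without reaching the stop — the stress is zero.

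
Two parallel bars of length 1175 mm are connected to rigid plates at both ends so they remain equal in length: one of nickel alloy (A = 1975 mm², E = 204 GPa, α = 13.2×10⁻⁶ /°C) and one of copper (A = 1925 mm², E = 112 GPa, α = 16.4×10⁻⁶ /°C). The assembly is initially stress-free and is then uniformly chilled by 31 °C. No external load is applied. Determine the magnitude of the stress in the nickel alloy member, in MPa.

The copper has the larger α, so on cooling it would change length more than the nickel alloy if both were free. The rigid plates force a common final length, so the copper is put into tension and the nickel alloy into compression, with equal and opposite forces P (no external load).
Setting the final lengths equal and cancelling L: (α₁ − α₂)ΔT = P/(A₁E₁) + P/(A₂E₂).
|α₁ − α₂|·ΔT = 3.2×10⁻⁶ × 31 = 9.92×10⁻⁵.
1/(A₁E₁) + 1/(A₂E₂) = 1/(1975×204×10³) + 1/(1925×112×10³) = 7.12×10⁻⁹ N⁻¹.
So P = 9.92×10⁻⁵ / 7.12×10⁻⁹ = 13.93 kN.
σ_{nickel alloy} = P/A₁ = 13930/1975 = 7.054 MPa, compressive.

σ ≈ 7.05 MPa (compressive)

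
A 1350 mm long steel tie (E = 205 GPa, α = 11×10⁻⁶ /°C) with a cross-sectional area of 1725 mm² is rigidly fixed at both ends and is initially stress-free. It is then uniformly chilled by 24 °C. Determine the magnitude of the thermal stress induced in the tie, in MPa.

σ ≈ 54.1 MPa (tensile)

With length fixed, the mechanical strain must cancel the thermal strain αΔT = 11×10⁻⁶ × 24 = 264×10⁻⁶.
Hence σ = E·αΔT = 205×10³ × 264×10⁻⁶ = 54.12 MPa, tensile.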